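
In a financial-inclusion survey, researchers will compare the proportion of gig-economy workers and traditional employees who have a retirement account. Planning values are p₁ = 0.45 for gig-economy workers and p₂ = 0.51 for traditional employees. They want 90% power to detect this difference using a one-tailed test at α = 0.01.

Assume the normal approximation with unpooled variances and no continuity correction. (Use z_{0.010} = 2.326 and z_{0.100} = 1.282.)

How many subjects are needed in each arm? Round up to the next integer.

n = 1799 per group

n = (z_α + z_β)² · [p₁(1−p₁) + p₂(1−p₂)] / (p₁ − p₂)²
  = (2.326 + 1.282)² · (0.45·0.55 + 0.51·0.49) / (-0.06)²
  = (3.608)² · (0.2475 + 0.2499) / 0.0036
  = 13.0177 · 0.4974 / 0.0036
  = 1798.61
Round up → n = 1799 per group.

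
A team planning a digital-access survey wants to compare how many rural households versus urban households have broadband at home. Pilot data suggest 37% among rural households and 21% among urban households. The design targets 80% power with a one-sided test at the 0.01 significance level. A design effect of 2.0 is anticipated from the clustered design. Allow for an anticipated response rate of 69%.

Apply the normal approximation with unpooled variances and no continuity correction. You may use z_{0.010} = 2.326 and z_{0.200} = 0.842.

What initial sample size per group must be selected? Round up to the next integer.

n = 454 per group

n = (z_α + z_β)² · [p₁(1−p₁) + p₂(1−p₂)] / (p₁ − p₂)²
  = (2.326 + 0.842)² · (0.37·0.63 + 0.21·0.79) / (0.16)²
  = (3.168)² · (0.2331 + 0.1659) / 0.0256
  = 10.0362 · 0.3990 / 0.0256
  = 156.42
Design effect: 2.0 × 156.42 = 312.85.
Adjust for 69% response: 312.85 / 0.69 = 453.40.
Round up → n = 454 per group.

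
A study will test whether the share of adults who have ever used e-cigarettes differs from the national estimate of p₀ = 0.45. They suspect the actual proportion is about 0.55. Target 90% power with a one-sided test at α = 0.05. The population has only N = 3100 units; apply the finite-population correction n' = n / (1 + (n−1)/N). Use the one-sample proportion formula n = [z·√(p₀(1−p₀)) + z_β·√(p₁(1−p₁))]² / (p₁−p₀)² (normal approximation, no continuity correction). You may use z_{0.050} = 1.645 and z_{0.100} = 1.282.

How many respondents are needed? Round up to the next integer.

n = 199

n = [z_α·√(p₀q₀) + z_β·√(p₁q₁)]² / (p₁ − p₀)²
  = [1.645·√(0.45·0.55) + 1.282·√(0.55·0.45)]² / (0.10)²
  = [1.645·0.4975 + 1.282·0.4975]² / 0.0100
  = [1.4562]² / 0.0100
  = 212.04
Finite-population correction (N = 3100): 212.04 / (1 + (212.04 − 1)/3100) = 198.53.
Round up → n = 199.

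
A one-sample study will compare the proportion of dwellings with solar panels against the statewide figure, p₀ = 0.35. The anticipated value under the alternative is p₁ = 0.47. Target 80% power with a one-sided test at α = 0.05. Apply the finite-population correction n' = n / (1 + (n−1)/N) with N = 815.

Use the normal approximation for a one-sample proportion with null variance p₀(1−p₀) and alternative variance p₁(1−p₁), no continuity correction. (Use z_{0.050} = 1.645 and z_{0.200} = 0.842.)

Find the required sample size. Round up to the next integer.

n = 90

n = [z_α·√(p₀q₀) + z_β·√(p₁q₁)]² / (p₁ − p₀)²
  = [1.645·√(0.35·0.65) + 0.842·√(0.47·0.53)]² / (0.12)²
  = [1.645·0.4770 + 0.842·0.4991]² / 0.0144
  = [1.2049]² / 0.0144
  = 100.81
Finite-population correction (N = 815): 100.81 / (1 + (100.81 − 1)/815) = 89.81.
Round up → n = 90.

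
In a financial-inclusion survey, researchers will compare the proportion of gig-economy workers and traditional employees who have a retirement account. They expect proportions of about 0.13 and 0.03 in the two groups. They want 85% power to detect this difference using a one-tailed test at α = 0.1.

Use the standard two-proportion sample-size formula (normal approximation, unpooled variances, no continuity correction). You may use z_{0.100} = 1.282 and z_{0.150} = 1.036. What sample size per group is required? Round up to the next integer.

n = (z_α + z_β)² · [p₁(1−p₁) + p₂(1−p₂)] / (p₁ − p₂)²
  = (1.282 + 1.036)² · (0.13·0.87 + 0.03·0.97) / (0.10)²
  = (2.318)² · (0.1131 + 0.0291) / 0.0100
  = 5.3731 · 0.1422 / 0.0100
  = 76.41
Round up → n = 77 per group.

n = 77 per group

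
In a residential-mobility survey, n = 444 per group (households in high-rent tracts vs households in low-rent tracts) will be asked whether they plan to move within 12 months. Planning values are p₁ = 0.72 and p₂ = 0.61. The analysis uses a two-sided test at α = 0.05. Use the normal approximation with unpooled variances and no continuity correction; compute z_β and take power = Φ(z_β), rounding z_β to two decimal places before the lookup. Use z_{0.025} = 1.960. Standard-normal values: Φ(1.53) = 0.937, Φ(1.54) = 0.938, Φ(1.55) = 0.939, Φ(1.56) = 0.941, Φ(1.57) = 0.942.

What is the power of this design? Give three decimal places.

z_β = |p₁−p₂|·√(n/[p₁q₁+p₂q₂]) − z_{α/2}
    = 0.11 · √(444/0.4395) − 1.960
    = 0.11 · 31.7843 − 1.960
    = 3.4963 − 1.960 = 1.5363 → 1.54
Power = Φ(1.54) = 0.938.

Power ≈ 0.938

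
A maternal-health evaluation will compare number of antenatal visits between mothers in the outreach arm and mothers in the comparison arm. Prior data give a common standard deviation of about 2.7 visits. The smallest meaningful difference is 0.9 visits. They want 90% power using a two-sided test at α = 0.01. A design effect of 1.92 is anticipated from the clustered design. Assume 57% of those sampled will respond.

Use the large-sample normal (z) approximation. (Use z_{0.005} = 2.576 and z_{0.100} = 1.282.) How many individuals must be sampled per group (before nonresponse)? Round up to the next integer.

n = 903 per group

n = (z_{α/2} + z_β)² · (σ₁² + σ₂²) / δ²
  = (2.576 + 1.282)² · (2·2.7² = 14.58) / 0.9²
  = 14.8842 · 14.58 / 0.81
  = 267.91
Design effect: 1.92 × 267.91 = 514.40.
Adjust for 57% response: 514.40 / 0.57 = 902.45.
Round up → n = 903 per group.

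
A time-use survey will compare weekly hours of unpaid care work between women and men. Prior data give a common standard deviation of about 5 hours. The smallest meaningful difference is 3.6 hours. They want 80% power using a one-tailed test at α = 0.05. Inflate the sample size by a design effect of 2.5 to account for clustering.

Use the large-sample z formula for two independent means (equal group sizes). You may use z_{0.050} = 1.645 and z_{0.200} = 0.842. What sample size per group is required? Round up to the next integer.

n = 60 per group

n = (z_α + z_β)² · (σ₁² + σ₂²) / δ²
  = (1.645 + 0.842)² · (2·5² = 50) / 3.6²
  = 6.1852 · 50 / 12.96
  = 23.86
Design effect: 2.5 × 23.86 = 59.66.
Round up → n = 60 per group.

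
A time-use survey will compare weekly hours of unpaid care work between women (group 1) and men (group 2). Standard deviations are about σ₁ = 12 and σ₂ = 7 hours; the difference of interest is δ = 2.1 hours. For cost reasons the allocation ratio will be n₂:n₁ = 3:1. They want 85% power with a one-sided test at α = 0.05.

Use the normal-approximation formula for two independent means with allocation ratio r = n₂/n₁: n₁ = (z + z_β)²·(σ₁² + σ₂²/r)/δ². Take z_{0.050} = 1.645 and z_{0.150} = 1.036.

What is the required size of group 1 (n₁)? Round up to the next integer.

n₁ = 262

n₁ = (z_α + z_β)² · (σ₁² + σ₂²/r) / δ²
   = (1.645 + 1.036)² · (12² + 7²/3) / 2.1²
   = 7.1878 · (144 + 16.3333) / 4.41
   = 7.1878 · 160.3333 / 4.41
   = 261.32
Round up → n₁ = 262; n₂ = r·n₁ = 3 × 262 = 786.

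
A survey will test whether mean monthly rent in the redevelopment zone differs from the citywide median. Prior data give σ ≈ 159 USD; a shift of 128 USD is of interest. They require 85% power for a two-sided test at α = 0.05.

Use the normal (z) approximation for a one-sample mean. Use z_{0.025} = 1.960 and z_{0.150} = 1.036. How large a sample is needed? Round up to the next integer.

n = (z_{α/2} + z_β)² · σ² / δ²
  = (1.960 + 1.036)² · 159² / 128²
  = 8.9760 · 25281 / 16384
  = 13.85
Round up → n = 14.

n = 14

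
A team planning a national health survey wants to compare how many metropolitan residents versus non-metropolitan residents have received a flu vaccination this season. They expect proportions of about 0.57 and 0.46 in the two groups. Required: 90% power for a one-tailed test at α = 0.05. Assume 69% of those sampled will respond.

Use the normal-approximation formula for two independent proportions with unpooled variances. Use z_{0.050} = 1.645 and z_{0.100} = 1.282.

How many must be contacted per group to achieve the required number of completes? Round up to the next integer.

n = 507 per group

n = (z_α + z_β)² · [p₁(1−p₁) + p₂(1−p₂)] / (p₁ − p₂)²
  = (1.645 + 1.282)² · (0.57·0.43 + 0.46·0.54) / (0.11)²
  = (2.927)² · (0.2451 + 0.2484) / 0.0121
  = 8.5673 · 0.4935 / 0.0121
  = 349.42
Adjust for 69% response: 349.42 / 0.69 = 506.41.
Round up → n = 507 per group.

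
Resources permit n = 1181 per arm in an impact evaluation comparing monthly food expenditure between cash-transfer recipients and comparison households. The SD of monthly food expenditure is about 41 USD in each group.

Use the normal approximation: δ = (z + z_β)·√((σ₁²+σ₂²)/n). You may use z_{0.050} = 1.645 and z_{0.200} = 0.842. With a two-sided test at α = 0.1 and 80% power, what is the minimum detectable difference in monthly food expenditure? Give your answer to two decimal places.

Minimum detectable difference ≈ 4.20 USD

δ = (z_{α/2} + z_β) · √((σ₁²+σ₂²)/n)
  = (1.645 + 0.842) · √(3362/1181)
  = 2.487 · √2.8467
  = 2.487 · 1.6872
  = 4.1961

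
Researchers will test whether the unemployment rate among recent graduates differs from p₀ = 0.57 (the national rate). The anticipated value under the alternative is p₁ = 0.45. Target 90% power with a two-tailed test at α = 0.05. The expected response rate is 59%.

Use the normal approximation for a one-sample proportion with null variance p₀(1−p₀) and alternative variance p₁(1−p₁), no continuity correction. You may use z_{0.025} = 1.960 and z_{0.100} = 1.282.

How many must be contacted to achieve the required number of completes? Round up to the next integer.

n = 305

n = [z_{α/2}·√(p₀q₀) + z_β·√(p₁q₁)]² / (p₁ − p₀)²
  = [1.960·√(0.57·0.43) + 1.282·√(0.45·0.55)]² / (-0.12)²
  = [1.960·0.4951 + 1.282·0.4975]² / 0.0144
  = [1.6081]² / 0.0144
  = 179.59
Adjust for 59% response: 179.59 / 0.59 = 304.39.
Round up → n = 305.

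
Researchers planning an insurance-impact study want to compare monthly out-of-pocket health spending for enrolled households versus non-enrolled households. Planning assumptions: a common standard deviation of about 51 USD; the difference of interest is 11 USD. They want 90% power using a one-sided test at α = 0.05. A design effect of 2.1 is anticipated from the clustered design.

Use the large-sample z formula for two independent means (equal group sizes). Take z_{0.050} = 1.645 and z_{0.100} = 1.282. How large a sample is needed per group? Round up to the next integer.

n = 774 per group

n = (z_α + z_β)² · (σ₁² + σ₂²) / δ²
  = (1.645 + 1.282)² · (2·51² = 5202) / 11²
  = 8.5673 · 5202 / 121
  = 368.32
Design effect: 2.1 × 368.32 = 773.48.
Round up → n = 774 per group.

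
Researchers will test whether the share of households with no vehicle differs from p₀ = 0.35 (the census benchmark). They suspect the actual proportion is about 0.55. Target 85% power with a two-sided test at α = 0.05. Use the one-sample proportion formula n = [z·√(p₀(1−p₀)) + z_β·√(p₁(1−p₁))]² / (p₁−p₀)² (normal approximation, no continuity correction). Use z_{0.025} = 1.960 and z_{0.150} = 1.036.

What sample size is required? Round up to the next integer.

n = 53

n = [z_{α/2}·√(p₀q₀) + z_β·√(p₁q₁)]² / (p₁ − p₀)²
  = [1.960·√(0.35·0.65) + 1.036·√(0.55·0.45)]² / (0.20)²
  = [1.960·0.4770 + 1.036·0.4975]² / 0.0400
  = [1.4503]² / 0.0400
  = 52.58
Round up → n = 53.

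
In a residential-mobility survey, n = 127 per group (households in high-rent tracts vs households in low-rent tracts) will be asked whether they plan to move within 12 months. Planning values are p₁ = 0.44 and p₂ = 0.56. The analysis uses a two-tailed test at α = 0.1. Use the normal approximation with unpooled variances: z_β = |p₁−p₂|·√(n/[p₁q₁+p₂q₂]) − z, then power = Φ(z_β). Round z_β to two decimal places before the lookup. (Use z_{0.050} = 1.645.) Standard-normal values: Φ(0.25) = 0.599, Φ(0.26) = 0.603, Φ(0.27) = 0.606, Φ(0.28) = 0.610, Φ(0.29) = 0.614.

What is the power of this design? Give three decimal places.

Power ≈ 0.610

z_β = |p₁−p₂|·√(n/[p₁q₁+p₂q₂]) − z_{α/2}
    = 0.12 · √(127/0.4928) − 1.645
    = 0.12 · 16.0534 − 1.645
    = 1.9264 − 1.645 = 0.2814 → 0.28
Power = Φ(0.28) = 0.610.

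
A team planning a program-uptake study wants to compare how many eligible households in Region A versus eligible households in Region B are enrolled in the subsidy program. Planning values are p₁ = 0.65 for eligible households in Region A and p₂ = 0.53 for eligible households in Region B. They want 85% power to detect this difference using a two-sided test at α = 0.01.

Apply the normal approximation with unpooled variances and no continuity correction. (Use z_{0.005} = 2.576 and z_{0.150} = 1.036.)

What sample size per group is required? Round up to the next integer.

n = (z_{α/2} + z_β)² · [p₁(1−p₁) + p₂(1−p₂)] / (p₁ − p₂)²
  = (2.576 + 1.036)² · (0.65·0.35 + 0.53·0.47) / (0.12)²
  = (3.612)² · (0.2275 + 0.2491) / 0.0144
  = 13.0465 · 0.4766 / 0.0144
  = 431.80
Round up → n = 432 per group.

n = 432 per group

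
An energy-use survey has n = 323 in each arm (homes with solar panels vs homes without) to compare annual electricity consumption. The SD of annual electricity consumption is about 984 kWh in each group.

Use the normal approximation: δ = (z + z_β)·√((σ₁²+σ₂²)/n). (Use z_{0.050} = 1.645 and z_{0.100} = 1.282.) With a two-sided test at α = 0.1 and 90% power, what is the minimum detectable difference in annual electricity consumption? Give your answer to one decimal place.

Minimum detectable difference ≈ 226.6 kWh

δ = (z_{α/2} + z_β) · √((σ₁²+σ₂²)/n)
  = (1.645 + 1.282) · √(1936512/323)
  = 2.927 · √5995.4
  = 2.927 · 77.4299
  = 226.6374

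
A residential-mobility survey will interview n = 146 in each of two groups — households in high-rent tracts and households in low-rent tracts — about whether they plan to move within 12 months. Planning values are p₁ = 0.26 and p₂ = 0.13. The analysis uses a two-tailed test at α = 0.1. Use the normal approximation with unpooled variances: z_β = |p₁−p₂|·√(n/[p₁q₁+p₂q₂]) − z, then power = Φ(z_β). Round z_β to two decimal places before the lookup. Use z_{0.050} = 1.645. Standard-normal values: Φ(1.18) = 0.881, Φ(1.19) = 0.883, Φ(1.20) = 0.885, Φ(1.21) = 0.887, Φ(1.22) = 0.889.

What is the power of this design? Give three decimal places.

z_β = |p₁−p₂|·√(n/[p₁q₁+p₂q₂]) − z_{α/2}
    = 0.13 · √(146/0.3055) − 1.645
    = 0.13 · 21.8610 − 1.645
    = 2.8419 − 1.645 = 1.1969 → 1.20
Power = Φ(1.20) = 0.885.

Power ≈ 0.885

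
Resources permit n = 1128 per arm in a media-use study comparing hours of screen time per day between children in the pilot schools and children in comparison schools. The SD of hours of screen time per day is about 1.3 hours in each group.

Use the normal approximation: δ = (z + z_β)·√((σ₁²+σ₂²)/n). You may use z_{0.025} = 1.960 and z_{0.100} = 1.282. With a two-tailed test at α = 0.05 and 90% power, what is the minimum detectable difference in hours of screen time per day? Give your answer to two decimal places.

Minimum detectable difference ≈ 0.18 hours

δ = (z_{α/2} + z_β) · √((σ₁²+σ₂²)/n)
  = (1.960 + 1.282) · √(3.38/1128)
  = 3.242 · √0.003
  = 3.242 · 0.0547
  = 0.1775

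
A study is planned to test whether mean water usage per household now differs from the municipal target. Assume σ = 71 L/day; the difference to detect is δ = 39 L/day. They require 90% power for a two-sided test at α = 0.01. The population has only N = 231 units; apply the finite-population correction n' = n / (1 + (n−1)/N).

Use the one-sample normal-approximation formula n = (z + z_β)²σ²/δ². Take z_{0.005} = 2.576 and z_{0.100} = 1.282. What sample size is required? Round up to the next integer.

n = (z_{α/2} + z_β)² · σ² / δ²
  = (2.576 + 1.282)² · 71² / 39²
  = 14.8842 · 5041 / 1521
  = 49.33
Finite-population correction (N = 231): 49.33 / (1 + (49.33 − 1)/231) = 40.79.
Round up → n = 41.

n = 41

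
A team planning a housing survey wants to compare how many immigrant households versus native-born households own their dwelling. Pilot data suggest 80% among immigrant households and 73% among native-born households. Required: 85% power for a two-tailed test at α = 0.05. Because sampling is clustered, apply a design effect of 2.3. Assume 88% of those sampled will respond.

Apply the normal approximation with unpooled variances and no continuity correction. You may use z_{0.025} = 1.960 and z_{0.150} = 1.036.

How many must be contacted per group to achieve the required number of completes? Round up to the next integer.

n = (z_{α/2} + z_β)² · [p₁(1−p₁) + p₂(1−p₂)] / (p₁ − p₂)²
  = (1.960 + 1.036)² · (0.80·0.20 + 0.73·0.27) / (0.07)²
  = (2.996)² · (0.1600 + 0.1971) / 0.0049
  = 8.9760 · 0.3571 / 0.0049
  = 654.15
Design effect: 2.3 × 654.15 = 1504.55.
Adjust for 88% response: 1504.55 / 0.88 = 1709.71.
Round up → n = 1710 per group.

n = 1710 per group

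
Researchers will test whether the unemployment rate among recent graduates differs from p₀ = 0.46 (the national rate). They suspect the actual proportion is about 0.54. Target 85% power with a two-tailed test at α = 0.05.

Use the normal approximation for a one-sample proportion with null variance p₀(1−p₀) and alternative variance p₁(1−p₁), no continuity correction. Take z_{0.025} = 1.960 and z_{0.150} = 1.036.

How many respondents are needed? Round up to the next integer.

n = [z_{α/2}·√(p₀q₀) + z_β·√(p₁q₁)]² / (p₁ − p₀)²
  = [1.960·√(0.46·0.54) + 1.036·√(0.54·0.46)]² / (0.08)²
  = [1.960·0.4984 + 1.036·0.4984]² / 0.0064
  = [1.4932]² / 0.0064
  = 348.38
Round up → n = 349.

n = 349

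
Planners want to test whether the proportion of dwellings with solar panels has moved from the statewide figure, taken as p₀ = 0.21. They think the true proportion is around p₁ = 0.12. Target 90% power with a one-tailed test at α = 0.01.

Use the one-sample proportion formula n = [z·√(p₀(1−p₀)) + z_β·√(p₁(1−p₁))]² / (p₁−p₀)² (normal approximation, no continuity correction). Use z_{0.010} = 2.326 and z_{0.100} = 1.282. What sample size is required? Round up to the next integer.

n = 230

n = [z_α·√(p₀q₀) + z_β·√(p₁q₁)]² / (p₁ − p₀)²
  = [2.326·√(0.21·0.79) + 1.282·√(0.12·0.88)]² / (-0.09)²
  = [2.326·0.4073 + 1.282·0.3250]² / 0.0081
  = [1.3640]² / 0.0081
  = 229.69
Round up → n = 230.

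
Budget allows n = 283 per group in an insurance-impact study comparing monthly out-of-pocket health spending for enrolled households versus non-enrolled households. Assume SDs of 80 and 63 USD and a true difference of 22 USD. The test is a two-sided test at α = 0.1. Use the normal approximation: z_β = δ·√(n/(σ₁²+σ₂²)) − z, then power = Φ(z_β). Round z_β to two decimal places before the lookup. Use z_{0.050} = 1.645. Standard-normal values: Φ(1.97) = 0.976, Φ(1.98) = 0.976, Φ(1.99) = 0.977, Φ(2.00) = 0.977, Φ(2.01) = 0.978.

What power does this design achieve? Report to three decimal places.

Power ≈ 0.977

z_β = δ·√(n/(σ₁²+σ₂²)) − z_{α/2}
    = 22 · √(283/10369) − 1.645
    = 22 · 0.16521 − 1.645
    = 3.6345 − 1.645 = 1.9895 → 1.99
Power = Φ(1.99) = 0.977.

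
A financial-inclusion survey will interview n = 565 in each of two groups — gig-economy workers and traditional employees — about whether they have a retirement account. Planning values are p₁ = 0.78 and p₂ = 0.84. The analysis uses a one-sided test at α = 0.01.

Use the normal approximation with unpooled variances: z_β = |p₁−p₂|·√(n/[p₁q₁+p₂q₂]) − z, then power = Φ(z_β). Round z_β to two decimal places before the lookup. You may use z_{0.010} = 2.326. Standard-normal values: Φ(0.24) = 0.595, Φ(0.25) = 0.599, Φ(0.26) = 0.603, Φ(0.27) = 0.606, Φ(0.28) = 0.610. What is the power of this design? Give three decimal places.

z_β = |p₁−p₂|·√(n/[p₁q₁+p₂q₂]) − z_α
    = 0.06 · √(565/0.3060) − 2.326
    = 0.06 · 42.9698 − 2.326
    = 2.5782 − 2.326 = 0.2522 → 0.25
Power = Φ(0.25) = 0.599.

Power ≈ 0.599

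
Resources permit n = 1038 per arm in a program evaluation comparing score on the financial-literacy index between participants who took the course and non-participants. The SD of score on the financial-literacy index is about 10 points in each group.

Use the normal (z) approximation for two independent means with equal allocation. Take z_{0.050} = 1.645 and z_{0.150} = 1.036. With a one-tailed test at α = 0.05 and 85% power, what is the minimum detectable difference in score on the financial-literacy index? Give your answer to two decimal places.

Minimum detectable difference ≈ 1.18 points

δ = (z_α + z_β) · √((σ₁²+σ₂²)/n)
  = (1.645 + 1.036) · √(200/1038)
  = 2.681 · √0.19268
  = 2.681 · 0.4390
  = 1.1768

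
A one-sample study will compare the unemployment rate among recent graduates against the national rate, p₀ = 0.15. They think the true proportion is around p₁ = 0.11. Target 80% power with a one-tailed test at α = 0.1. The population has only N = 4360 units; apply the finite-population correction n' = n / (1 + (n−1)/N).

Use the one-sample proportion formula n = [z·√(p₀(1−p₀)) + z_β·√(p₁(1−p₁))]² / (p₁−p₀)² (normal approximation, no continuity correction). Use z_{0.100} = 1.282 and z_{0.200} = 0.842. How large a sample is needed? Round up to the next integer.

n = [z_α·√(p₀q₀) + z_β·√(p₁q₁)]² / (p₁ − p₀)²
  = [1.282·√(0.15·0.85) + 0.842·√(0.11·0.89)]² / (-0.04)²
  = [1.282·0.3571 + 0.842·0.3129]² / 0.0016
  = [0.7212]² / 0.0016
  = 325.10
Finite-population correction (N = 4360): 325.10 / (1 + (325.10 − 1)/4360) = 302.60.
Round up → n = 303.

n = 303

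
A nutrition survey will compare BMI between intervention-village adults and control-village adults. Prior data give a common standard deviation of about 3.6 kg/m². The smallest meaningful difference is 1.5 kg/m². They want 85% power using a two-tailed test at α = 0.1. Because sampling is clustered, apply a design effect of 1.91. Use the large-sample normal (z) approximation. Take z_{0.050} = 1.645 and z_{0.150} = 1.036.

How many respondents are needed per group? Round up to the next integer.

n = (z_{α/2} + z_β)² · (σ₁² + σ₂²) / δ²
  = (1.645 + 1.036)² · (2·3.6² = 25.92) / 1.5²
  = 7.1878 · 25.92 / 2.25
  = 82.80
Design effect: 1.91 × 82.80 = 158.15.
Round up → n = 159 per group.

n = 159 per group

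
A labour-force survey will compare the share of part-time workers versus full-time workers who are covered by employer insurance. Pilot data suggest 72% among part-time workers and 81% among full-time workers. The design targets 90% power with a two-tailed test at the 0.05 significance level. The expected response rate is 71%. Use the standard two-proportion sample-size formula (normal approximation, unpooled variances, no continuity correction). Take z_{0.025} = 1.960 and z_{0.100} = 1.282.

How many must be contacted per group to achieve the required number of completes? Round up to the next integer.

n = 650 per group

n = (z_{α/2} + z_β)² · [p₁(1−p₁) + p₂(1−p₂)] / (p₁ − p₂)²
  = (1.960 + 1.282)² · (0.72·0.28 + 0.81·0.19) / (-0.09)²
  = (3.242)² · (0.2016 + 0.1539) / 0.0081
  = 10.5106 · 0.3555 / 0.0081
  = 461.30
Adjust for 71% response: 461.30 / 0.71 = 649.71.
Round up → n = 650 per group.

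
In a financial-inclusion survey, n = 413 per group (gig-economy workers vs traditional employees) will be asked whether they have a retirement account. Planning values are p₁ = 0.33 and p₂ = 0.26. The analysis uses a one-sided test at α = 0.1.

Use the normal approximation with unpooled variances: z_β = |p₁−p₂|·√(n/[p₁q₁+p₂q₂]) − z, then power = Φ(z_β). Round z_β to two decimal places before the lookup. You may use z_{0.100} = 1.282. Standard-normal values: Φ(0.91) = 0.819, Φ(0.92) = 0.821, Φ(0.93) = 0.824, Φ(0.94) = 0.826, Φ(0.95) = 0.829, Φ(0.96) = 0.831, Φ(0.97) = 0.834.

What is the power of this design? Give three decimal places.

z_β = |p₁−p₂|·√(n/[p₁q₁+p₂q₂]) − z_α
    = 0.07 · √(413/0.4135) − 1.282
    = 0.07 · 31.6037 − 1.282
    = 2.2123 − 1.282 = 0.9303 → 0.93
Power = Φ(0.93) = 0.824.

Power ≈ 0.824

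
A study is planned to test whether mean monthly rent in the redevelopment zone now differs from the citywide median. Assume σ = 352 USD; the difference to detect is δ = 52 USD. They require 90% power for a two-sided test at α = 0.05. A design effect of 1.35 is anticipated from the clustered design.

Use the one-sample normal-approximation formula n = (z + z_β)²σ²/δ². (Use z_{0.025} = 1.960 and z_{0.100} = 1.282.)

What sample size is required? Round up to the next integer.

n = 651

n = (z_{α/2} + z_β)² · σ² / δ²
  = (1.960 + 1.282)² · 352² / 52²
  = 10.5106 · 123904 / 2704
  = 481.62
Design effect: 1.35 × 481.62 = 650.19.
Round up → n = 651.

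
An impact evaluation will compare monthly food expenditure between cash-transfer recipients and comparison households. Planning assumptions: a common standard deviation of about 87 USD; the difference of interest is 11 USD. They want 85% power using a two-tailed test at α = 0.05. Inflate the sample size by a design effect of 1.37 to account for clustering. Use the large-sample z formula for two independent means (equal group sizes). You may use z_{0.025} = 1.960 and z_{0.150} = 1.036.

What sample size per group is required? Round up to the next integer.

n = (z_{α/2} + z_β)² · (σ₁² + σ₂²) / δ²
  = (1.960 + 1.036)² · (2·87² = 15138) / 11²
  = 8.9760 · 15138 / 121
  = 1122.97
Design effect: 1.37 × 1122.97 = 1538.46.
Round up → n = 1539 per group.

n = 1539 per group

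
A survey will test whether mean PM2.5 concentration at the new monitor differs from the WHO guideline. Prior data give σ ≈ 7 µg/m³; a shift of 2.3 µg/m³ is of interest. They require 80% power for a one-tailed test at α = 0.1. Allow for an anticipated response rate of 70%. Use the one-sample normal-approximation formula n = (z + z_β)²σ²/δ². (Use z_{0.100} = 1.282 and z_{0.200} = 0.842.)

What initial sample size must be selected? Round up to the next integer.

n = 60

n = (z_α + z_β)² · σ² / δ²
  = (1.282 + 0.842)² · 7² / 2.3²
  = 4.5114 · 49 / 5.29
  = 41.79
Adjust for 70% response: 41.79 / 0.70 = 59.70.
Round up → n = 60.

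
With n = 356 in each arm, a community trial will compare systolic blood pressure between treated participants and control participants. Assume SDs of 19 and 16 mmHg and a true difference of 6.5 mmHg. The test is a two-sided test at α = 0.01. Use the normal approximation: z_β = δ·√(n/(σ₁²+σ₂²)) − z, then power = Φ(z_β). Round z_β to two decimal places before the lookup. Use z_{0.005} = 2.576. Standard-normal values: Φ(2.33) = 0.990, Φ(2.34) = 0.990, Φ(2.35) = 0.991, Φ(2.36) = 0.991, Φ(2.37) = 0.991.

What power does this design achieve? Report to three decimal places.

z_β = δ·√(n/(σ₁²+σ₂²)) − z_{α/2}
    = 6.5 · √(356/617) − 2.576
    = 6.5 · 0.75960 − 2.576
    = 4.9374 − 2.576 = 2.3614 → 2.36
Power = Φ(2.36) = 0.991.

Power ≈ 0.991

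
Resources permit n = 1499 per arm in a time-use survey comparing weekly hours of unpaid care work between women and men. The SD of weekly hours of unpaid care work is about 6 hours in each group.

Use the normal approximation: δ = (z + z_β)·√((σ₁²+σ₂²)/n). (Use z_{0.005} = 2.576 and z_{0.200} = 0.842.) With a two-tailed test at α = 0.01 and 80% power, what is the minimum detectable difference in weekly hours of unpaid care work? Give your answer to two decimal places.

δ = (z_{α/2} + z_β) · √((σ₁²+σ₂²)/n)
  = (2.576 + 0.842) · √(72/1499)
  = 3.418 · √0.04803
  = 3.418 · 0.2192
  = 0.7491

Minimum detectable difference ≈ 0.75 hours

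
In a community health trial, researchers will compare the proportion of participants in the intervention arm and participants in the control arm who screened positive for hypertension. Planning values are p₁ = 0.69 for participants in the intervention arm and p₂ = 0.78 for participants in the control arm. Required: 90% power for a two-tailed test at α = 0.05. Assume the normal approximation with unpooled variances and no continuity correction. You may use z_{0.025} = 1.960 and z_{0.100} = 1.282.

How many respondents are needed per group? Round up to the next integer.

n = (z_{α/2} + z_β)² · [p₁(1−p₁) + p₂(1−p₂)] / (p₁ − p₂)²
  = (1.960 + 1.282)² · (0.69·0.31 + 0.78·0.22) / (-0.09)²
  = (3.242)² · (0.2139 + 0.1716) / 0.0081
  = 10.5106 · 0.3855 / 0.0081
  = 500.22
Round up → n = 501 per group.

n = 501 per group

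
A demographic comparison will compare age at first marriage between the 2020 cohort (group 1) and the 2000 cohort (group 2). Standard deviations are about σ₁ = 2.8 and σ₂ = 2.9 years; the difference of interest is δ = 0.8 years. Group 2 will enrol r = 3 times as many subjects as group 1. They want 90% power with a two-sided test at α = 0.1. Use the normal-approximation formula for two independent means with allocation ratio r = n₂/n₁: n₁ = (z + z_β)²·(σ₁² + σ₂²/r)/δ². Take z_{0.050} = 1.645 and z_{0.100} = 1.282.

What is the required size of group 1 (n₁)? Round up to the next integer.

n₁ = 143

n₁ = (z_{α/2} + z_β)² · (σ₁² + σ₂²/r) / δ²
   = (1.645 + 1.282)² · (2.8² + 2.9²/3) / 0.8²
   = 8.5673 · (7.84 + 2.8033) / 0.64
   = 8.5673 · 10.6433 / 0.64
   = 142.48
Round up → n₁ = 143; n₂ = r·n₁ = 3 × 143 = 429.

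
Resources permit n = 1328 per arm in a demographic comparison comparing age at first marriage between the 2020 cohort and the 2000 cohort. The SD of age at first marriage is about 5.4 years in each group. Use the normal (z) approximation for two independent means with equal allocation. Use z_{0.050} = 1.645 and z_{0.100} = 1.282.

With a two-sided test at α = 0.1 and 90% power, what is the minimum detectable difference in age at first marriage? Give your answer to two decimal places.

δ = (z_{α/2} + z_β) · √((σ₁²+σ₂²)/n)
  = (1.645 + 1.282) · √(58.32/1328)
  = 2.927 · √0.04392
  = 2.927 · 0.2096
  = 0.6134

Minimum detectable difference ≈ 0.61 years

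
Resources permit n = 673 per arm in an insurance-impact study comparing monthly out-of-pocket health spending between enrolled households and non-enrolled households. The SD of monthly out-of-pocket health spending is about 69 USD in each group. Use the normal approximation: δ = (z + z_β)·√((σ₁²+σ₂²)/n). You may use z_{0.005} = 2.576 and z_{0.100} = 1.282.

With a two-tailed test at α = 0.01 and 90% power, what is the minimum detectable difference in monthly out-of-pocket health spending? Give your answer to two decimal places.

δ = (z_{α/2} + z_β) · √((σ₁²+σ₂²)/n)
  = (2.576 + 1.282) · √(9522/673)
  = 3.858 · √14.1486
  = 3.858 · 3.7615
  = 14.5117

Minimum detectable difference ≈ 14.51 USD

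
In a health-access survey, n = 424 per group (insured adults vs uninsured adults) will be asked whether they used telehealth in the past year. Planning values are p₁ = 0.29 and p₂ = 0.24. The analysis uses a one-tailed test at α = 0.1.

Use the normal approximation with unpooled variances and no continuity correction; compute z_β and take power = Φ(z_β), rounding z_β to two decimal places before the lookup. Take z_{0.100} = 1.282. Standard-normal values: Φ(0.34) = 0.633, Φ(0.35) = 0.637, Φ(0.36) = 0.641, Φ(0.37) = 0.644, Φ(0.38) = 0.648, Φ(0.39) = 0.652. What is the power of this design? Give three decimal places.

z_β = |p₁−p₂|·√(n/[p₁q₁+p₂q₂]) − z_α
    = 0.05 · √(424/0.3883) − 1.282
    = 0.05 · 33.0445 − 1.282
    = 1.6522 − 1.282 = 0.3702 → 0.37
Power = Φ(0.37) = 0.644.

Power ≈ 0.644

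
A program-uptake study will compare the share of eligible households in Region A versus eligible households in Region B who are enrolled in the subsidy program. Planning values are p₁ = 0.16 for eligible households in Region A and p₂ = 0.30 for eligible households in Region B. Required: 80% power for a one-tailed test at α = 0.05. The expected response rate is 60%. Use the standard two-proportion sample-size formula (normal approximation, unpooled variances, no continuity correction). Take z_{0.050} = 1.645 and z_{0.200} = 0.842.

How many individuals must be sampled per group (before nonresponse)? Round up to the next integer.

n = (z_α + z_β)² · [p₁(1−p₁) + p₂(1−p₂)] / (p₁ − p₂)²
  = (1.645 + 0.842)² · (0.16·0.84 + 0.30·0.70) / (-0.14)²
  = (2.487)² · (0.1344 + 0.2100) / 0.0196
  = 6.1852 · 0.3444 / 0.0196
  = 108.68
Adjust for 60% response: 108.68 / 0.60 = 181.14.
Round up → n = 182 per group.

n = 182 per group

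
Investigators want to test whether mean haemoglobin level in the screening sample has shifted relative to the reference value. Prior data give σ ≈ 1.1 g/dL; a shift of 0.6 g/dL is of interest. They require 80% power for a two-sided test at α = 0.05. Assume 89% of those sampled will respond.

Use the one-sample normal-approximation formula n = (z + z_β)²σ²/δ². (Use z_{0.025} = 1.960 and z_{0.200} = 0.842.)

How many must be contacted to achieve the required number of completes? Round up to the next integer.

n = (z_{α/2} + z_β)² · σ² / δ²
  = (1.960 + 0.842)² · 1.1² / 0.6²
  = 7.8512 · 1.21 / 0.36
  = 26.39
Adjust for 89% response: 26.39 / 0.89 = 29.65.
Round up → n = 30.

n = 30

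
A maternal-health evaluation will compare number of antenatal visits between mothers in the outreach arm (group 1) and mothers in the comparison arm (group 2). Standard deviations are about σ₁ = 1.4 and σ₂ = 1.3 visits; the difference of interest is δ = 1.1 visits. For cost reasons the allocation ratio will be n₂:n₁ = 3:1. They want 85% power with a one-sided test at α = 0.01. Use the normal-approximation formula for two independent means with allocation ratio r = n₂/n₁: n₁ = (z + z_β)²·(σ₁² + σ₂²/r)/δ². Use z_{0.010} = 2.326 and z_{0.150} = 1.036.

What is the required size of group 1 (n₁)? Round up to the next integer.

n₁ = (z_α + z_β)² · (σ₁² + σ₂²/r) / δ²
   = (2.326 + 1.036)² · (1.4² + 1.3²/3) / 1.1²
   = 11.3030 · (1.96 + 0.56333) / 1.21
   = 11.3030 · 2.5233 / 1.21
   = 23.57
Round up → n₁ = 24; n₂ = r·n₁ = 3 × 24 = 72.

n₁ = 24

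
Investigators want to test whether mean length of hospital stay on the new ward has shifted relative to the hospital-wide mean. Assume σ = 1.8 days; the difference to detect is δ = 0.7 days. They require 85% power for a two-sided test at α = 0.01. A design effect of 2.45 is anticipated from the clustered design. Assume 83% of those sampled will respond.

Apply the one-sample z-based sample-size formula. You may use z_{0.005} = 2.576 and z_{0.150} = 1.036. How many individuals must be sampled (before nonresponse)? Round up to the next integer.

n = (z_{α/2} + z_β)² · σ² / δ²
  = (2.576 + 1.036)² · 1.8² / 0.7²
  = 13.0465 · 3.24 / 0.49
  = 86.27
Design effect: 2.45 × 86.27 = 211.35.
Adjust for 83% response: 211.35 / 0.83 = 254.64.
Round up → n = 255.

n = 255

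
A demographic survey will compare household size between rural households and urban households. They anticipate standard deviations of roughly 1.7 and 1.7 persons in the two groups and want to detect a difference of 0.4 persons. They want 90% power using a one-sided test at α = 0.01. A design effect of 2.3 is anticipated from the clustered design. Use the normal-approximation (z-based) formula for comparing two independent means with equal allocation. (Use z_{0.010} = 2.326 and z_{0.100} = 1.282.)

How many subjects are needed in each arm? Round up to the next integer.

n = (z_α + z_β)² · (σ₁² + σ₂²) / δ²
  = (2.326 + 1.282)² · (1.7² + 1.7² = 5.78) / 0.4²
  = 13.0177 · 5.78 / 0.16
  = 470.26
Design effect: 2.3 × 470.26 = 1081.61.
Round up → n = 1082 per group.

n = 1082 per group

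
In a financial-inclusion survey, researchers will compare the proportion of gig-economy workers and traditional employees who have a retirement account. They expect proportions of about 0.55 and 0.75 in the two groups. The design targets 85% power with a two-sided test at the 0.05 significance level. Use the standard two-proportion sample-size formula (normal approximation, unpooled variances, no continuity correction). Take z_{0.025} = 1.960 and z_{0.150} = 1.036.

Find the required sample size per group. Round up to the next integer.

n = 98 per group

n = (z_{α/2} + z_β)² · [p₁(1−p₁) + p₂(1−p₂)] / (p₁ − p₂)²
  = (1.960 + 1.036)² · (0.55·0.45 + 0.75·0.25) / (-0.20)²
  = (2.996)² · (0.2475 + 0.1875) / 0.0400
  = 8.9760 · 0.4350 / 0.0400
  = 97.61
Round up → n = 98 per group.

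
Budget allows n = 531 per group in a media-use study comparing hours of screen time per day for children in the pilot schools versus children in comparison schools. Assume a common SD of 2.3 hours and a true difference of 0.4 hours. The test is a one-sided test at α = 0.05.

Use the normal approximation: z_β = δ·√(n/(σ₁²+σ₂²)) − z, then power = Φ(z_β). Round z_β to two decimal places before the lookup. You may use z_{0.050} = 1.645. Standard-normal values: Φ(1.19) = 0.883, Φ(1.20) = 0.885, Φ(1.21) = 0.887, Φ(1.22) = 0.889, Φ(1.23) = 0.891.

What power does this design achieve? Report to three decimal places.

z_β = δ·√(n/(σ₁²+σ₂²)) − z_α
    = 0.4 · √(531/10.58) − 1.645
    = 0.4 · 7.08442 − 1.645
    = 2.8338 − 1.645 = 1.1888 → 1.19
Power = Φ(1.19) = 0.883.

Power ≈ 0.883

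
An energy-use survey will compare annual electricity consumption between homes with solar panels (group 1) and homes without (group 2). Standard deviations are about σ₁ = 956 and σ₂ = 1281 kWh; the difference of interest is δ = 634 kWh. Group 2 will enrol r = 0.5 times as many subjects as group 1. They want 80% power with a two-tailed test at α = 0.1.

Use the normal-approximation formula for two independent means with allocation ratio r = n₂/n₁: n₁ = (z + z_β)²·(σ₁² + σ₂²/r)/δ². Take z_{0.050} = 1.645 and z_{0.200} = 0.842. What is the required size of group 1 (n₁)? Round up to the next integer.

n₁ = 65

n₁ = (z_{α/2} + z_β)² · (σ₁² + σ₂²/r) / δ²
   = (1.645 + 0.842)² · (956² + 1281²/0.5) / 634²
   = 6.1852 · (913936 + 3281922) / 401956
   = 6.1852 · 4195858 / 401956
   = 64.56
Round up → n₁ = 65; n₂ = r·n₁ = 0.5 × 65 = 33.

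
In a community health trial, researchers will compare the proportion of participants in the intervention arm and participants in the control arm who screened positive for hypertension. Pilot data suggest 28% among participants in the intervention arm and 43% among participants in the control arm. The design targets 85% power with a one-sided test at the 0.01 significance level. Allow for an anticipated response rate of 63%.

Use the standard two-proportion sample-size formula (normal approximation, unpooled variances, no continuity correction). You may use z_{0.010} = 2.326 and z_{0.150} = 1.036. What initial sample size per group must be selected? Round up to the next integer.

n = 357 per group

n = (z_α + z_β)² · [p₁(1−p₁) + p₂(1−p₂)] / (p₁ − p₂)²
  = (2.326 + 1.036)² · (0.28·0.72 + 0.43·0.57) / (-0.15)²
  = (3.362)² · (0.2016 + 0.2451) / 0.0225
  = 11.3030 · 0.4467 / 0.0225
  = 224.40
Adjust for 63% response: 224.40 / 0.63 = 356.20.
Round up → n = 357 per group.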